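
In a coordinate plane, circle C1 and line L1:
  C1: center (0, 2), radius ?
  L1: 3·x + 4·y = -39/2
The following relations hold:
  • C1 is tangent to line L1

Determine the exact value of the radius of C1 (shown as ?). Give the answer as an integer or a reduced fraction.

1. [C1‖L1]  r_C1² − 121/4 = 0  ⇒  r_C1 = 11/2 (r>0 drops 1)

11/2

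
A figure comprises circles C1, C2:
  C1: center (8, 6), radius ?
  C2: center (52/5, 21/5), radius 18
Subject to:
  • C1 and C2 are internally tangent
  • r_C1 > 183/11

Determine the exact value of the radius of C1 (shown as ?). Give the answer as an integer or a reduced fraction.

1. [int C1,C2]  r_C1² − 36r_C1 + 315 = 0  ⇒  r_C1 = 15 or 21
2. given r_C1 > 183/11: keep 21

21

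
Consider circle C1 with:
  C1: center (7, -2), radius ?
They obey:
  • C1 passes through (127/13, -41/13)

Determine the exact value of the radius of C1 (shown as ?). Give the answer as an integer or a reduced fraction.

1. [C1∋P]  r_C1² − 9 = 0  ⇒  r_C1 = 3 (r>0 drops 1)

3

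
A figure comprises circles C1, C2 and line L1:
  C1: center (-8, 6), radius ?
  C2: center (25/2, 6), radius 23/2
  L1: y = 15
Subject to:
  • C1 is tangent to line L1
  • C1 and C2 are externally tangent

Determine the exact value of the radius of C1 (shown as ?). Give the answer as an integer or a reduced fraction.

1. [C1‖L1]  r_C1² − 81 = 0  ⇒  r_C1 = 9 (r>0 drops 1)
2. [ext C1·C2]  r_C1² + 23r_C1 − 288 = 0  ⇒  r_C1 = 9 (r>0 drops 1)

9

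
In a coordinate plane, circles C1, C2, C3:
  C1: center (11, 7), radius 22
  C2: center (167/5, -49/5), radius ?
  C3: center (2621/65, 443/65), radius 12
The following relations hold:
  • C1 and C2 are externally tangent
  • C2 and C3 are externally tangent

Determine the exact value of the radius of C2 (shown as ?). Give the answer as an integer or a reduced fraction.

6

1. [ext C1·C2]  r_C2² + 44r_C2 − 300 = 0  ⇒  r_C2 = 6 (r>0 drops 1)
2. [ext C2·C3]  r_C2² + 24r_C2 − 180 = 0  ⇒  r_C2 = 6 (r>0 drops 1)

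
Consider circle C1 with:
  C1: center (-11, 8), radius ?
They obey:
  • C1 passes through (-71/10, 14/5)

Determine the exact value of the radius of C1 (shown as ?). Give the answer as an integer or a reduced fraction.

13/2

1. [C1∋P]  r_C1² − 169/4 = 0  ⇒  r_C1 = 13/2 (r>0 drops 1)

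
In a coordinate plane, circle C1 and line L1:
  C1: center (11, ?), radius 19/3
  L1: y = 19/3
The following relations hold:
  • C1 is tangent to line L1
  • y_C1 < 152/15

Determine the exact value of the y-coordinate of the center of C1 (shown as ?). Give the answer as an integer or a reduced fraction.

0

1. [C1‖L1]  y_C1² − (38/3)y_C1 = 0  ⇒  y_C1 = 0 or 38/3
2. given y_C1 < 152/15: keep 0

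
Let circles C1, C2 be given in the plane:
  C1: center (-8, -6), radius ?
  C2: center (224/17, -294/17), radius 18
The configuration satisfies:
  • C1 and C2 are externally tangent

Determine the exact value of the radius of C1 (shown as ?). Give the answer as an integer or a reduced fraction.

6

1. [ext C1·C2]  r_C1² + 36r_C1 − 252 = 0  ⇒  r_C1 = 6 (r>0 drops 1)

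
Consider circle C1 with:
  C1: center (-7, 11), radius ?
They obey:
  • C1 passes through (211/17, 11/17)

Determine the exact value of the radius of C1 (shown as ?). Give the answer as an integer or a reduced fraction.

1. [C1∋P]  r_C1² − 484 = 0  ⇒  r_C1 = 22 (r>0 drops 1)

22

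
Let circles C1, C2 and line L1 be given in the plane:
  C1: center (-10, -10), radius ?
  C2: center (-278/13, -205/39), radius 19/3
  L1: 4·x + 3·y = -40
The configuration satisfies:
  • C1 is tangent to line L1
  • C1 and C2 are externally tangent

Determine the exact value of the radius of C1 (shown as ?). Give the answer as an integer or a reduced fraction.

6

1. [C1‖L1]  r_C1² − 36 = 0  ⇒  r_C1 = 6 (r>0 drops 1)
2. [ext C1·C2]  r_C1² + (38/3)r_C1 − 112 = 0  ⇒  r_C1 = 6 (r>0 drops 1)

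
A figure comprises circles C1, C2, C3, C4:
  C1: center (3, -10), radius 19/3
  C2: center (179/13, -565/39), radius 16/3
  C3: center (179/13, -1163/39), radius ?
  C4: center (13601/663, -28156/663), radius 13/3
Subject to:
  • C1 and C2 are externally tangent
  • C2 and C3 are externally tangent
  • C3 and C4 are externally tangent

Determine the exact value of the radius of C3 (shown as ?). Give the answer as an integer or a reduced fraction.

1. [ext C2·C3]  r_C3² + (32/3)r_C3 − 620/3 = 0  ⇒  r_C3 = 10 (r>0 drops 1)
2. [ext C3·C4]  r_C3² + (26/3)r_C3 − 560/3 = 0  ⇒  r_C3 = 10 (r>0 drops 1)

10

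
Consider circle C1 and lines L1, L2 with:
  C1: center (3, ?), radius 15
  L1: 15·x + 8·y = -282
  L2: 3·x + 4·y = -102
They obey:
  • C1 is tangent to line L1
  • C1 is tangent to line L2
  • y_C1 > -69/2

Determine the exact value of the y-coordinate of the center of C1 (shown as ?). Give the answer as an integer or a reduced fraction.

-9

1. [C1‖L1]  y_C1² + (327/4)y_C1 + 2619/4 = 0  ⇒  y_C1 = -291/4 or -9
2. [C1‖L2]  y_C1² + (111/2)y_C1 + 837/2 = 0  ⇒  y_C1 = -93/2 or -9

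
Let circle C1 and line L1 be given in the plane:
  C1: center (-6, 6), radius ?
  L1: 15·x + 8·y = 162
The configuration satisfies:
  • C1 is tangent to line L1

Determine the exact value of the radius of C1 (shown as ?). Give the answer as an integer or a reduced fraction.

1. [C1‖L1]  r_C1² − 144 = 0  ⇒  r_C1 = 12 (r>0 drops 1)

12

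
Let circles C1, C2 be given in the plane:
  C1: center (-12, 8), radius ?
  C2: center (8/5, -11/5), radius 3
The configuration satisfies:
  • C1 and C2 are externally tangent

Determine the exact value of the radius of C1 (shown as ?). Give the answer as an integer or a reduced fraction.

1. [ext C1·C2]  r_C1² + 6r_C1 − 280 = 0  ⇒  r_C1 = 14 (r>0 drops 1)

14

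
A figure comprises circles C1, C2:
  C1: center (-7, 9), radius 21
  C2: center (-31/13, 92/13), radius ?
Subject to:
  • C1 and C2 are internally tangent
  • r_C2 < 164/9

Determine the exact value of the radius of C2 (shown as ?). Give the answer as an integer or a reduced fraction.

16

1. [int C1,C2]  r_C2² − 42r_C2 + 416 = 0  ⇒  r_C2 = 16 or 26
2. given r_C2 < 164/9: keep 16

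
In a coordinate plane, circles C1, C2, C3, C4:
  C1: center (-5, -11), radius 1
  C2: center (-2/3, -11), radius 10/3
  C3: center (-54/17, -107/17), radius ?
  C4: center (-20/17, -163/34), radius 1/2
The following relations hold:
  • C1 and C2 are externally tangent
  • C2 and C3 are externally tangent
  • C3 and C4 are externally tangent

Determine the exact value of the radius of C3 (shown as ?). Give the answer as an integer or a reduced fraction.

2

1. [ext C2·C3]  r_C3² + (20/3)r_C3 − 52/3 = 0  ⇒  r_C3 = 2 (r>0 drops 1)
2. [ext C3·C4]  r_C3² + 1r_C3 − 6 = 0  ⇒  r_C3 = 2 (r>0 drops 1)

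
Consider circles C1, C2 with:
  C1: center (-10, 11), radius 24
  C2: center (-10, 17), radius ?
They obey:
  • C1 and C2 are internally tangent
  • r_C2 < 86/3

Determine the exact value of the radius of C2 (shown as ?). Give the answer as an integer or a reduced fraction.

1. [int C1,C2]  r_C2² − 48r_C2 + 540 = 0  ⇒  r_C2 = 18 or 30
2. given r_C2 < 86/3: keep 18

18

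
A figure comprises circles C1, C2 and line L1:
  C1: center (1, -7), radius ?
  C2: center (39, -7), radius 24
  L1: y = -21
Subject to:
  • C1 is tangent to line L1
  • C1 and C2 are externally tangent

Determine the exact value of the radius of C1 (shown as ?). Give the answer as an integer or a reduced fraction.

1. [C1‖L1]  r_C1² − 196 = 0  ⇒  r_C1 = 14 (r>0 drops 1)
2. [ext C1·C2]  r_C1² + 48r_C1 − 868 = 0  ⇒  r_C1 = 14 (r>0 drops 1)

14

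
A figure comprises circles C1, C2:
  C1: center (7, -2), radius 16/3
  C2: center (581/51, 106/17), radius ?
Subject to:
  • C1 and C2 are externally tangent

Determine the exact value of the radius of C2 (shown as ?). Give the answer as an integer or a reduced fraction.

4

1. [ext C1·C2]  r_C2² + (32/3)r_C2 − 176/3 = 0  ⇒  r_C2 = 4 (r>0 drops 1)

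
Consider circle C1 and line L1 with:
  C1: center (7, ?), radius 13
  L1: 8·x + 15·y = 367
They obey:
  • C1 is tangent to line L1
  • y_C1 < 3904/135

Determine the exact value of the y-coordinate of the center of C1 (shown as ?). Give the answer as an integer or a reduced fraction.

6

1. [C1‖L1]  y_C1² − (622/15)y_C1 + 1064/5 = 0  ⇒  y_C1 = 6 or 532/15
2. given y_C1 < 3904/135: keep 6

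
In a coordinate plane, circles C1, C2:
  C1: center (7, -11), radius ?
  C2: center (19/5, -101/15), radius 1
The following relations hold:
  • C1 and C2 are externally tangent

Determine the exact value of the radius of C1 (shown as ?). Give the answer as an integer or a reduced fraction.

1. [ext C1·C2]  r_C1² + 2r_C1 − 247/9 = 0  ⇒  r_C1 = 13/3 (r>0 drops 1)

13/3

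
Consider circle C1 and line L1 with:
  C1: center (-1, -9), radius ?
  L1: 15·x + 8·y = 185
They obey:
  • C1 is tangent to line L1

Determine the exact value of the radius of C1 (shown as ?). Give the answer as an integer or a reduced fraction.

16

1. [C1‖L1]  r_C1² − 256 = 0  ⇒  r_C1 = 16 (r>0 drops 1)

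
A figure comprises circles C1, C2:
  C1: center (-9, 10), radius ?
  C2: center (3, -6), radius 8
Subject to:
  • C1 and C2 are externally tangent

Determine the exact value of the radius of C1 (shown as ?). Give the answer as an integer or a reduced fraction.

12

1. [ext C1·C2]  r_C1² + 16r_C1 − 336 = 0  ⇒  r_C1 = 12 (r>0 drops 1)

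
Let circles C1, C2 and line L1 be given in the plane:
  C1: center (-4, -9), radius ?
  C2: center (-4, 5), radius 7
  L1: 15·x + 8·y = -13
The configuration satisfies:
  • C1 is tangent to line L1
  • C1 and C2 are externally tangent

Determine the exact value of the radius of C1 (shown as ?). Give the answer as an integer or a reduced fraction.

1. [C1‖L1]  r_C1² − 49 = 0  ⇒  r_C1 = 7 (r>0 drops 1)
2. [ext C1·C2]  r_C1² + 14r_C1 − 147 = 0  ⇒  r_C1 = 7 (r>0 drops 1)

7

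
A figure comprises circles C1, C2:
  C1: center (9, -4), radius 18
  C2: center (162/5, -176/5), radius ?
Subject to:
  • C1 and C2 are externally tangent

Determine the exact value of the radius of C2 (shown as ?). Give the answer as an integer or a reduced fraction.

1. [ext C1·C2]  r_C2² + 36r_C2 − 1197 = 0  ⇒  r_C2 = 21 (r>0 drops 1)

21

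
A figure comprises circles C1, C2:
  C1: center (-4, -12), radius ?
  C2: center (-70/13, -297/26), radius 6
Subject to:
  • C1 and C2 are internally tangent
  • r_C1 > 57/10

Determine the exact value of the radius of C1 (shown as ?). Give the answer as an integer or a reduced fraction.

1. [int C1,C2]  r_C1² − 12r_C1 + 135/4 = 0  ⇒  r_C1 = 9/2 or 15/2
2. given r_C1 > 57/10: keep 15/2

15/2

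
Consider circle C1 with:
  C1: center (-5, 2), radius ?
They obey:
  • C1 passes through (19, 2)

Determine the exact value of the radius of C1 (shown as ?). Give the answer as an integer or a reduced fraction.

24

1. [C1∋P]  r_C1² − 576 = 0  ⇒  r_C1 = 24 (r>0 drops 1)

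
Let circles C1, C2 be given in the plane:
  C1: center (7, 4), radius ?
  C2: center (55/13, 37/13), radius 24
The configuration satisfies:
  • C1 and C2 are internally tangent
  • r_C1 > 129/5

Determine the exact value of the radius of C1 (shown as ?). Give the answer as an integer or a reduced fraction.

27

1. [int C1,C2]  r_C1² − 48r_C1 + 567 = 0  ⇒  r_C1 = 21 or 27
2. given r_C1 > 129/5: keep 27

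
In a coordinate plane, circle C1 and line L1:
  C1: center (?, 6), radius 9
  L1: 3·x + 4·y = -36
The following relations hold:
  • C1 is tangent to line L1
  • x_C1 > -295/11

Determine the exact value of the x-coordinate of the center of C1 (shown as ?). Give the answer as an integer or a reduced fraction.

-5

1. [C1‖L1]  x_C1² + 40x_C1 + 175 = 0  ⇒  x_C1 = -35 or -5
2. given x_C1 > -295/11: keep -5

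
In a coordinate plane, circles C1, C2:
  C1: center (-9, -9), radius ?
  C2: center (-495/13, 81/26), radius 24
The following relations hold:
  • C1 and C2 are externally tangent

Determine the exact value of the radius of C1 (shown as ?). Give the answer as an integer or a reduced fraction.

15/2

1. [ext C1·C2]  r_C1² + 48r_C1 − 1665/4 = 0  ⇒  r_C1 = 15/2 (r>0 drops 1)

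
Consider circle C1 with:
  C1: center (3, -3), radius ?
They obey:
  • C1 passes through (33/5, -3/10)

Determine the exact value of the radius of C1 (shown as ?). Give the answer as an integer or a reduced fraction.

1. [C1∋P]  r_C1² − 81/4 = 0  ⇒  r_C1 = 9/2 (r>0 drops 1)

9/2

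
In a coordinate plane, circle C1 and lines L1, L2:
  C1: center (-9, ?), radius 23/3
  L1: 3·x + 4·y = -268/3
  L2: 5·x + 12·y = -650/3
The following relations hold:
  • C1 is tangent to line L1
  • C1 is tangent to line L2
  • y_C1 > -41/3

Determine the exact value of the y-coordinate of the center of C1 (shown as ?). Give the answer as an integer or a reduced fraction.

1. [C1‖L1]  y_C1² + (187/6)y_C1 + 151 = 0  ⇒  y_C1 = -151/6 or -6
2. [C1‖L2]  y_C1² + (515/18)y_C1 + 407/3 = 0  ⇒  y_C1 = -407/18 or -6

-6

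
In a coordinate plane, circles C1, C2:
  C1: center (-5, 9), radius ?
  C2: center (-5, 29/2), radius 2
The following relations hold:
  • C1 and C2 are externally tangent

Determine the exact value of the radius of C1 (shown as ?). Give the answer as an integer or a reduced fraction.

1. [ext C1·C2]  r_C1² + 4r_C1 − 105/4 = 0  ⇒  r_C1 = 7/2 (r>0 drops 1)

7/2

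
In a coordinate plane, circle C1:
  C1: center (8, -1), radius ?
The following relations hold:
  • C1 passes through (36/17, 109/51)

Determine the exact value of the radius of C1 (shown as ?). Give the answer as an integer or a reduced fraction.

20/3

1. [C1∋P]  r_C1² − 400/9 = 0  ⇒  r_C1 = 20/3 (r>0 drops 1)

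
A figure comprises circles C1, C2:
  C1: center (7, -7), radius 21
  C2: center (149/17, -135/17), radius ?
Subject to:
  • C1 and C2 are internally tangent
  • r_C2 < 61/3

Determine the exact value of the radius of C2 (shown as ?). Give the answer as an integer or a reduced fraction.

1. [int C1,C2]  r_C2² − 42r_C2 + 437 = 0  ⇒  r_C2 = 19 or 23
2. given r_C2 < 61/3: keep 19

19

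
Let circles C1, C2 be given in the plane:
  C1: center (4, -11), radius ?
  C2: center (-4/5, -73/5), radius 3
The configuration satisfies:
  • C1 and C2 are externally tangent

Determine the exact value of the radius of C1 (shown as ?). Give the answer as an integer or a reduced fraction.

3

1. [ext C1·C2]  r_C1² + 6r_C1 − 27 = 0  ⇒  r_C1 = 3 (r>0 drops 1)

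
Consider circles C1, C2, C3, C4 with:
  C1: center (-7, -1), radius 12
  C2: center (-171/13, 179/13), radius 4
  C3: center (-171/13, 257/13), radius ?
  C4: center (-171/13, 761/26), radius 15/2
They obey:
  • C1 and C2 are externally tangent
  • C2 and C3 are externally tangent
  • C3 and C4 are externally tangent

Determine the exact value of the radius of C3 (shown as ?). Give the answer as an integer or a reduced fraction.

1. [ext C2·C3]  r_C3² + 8r_C3 − 20 = 0  ⇒  r_C3 = 2 (r>0 drops 1)
2. [ext C3·C4]  r_C3² + 15r_C3 − 34 = 0  ⇒  r_C3 = 2 (r>0 drops 1)

2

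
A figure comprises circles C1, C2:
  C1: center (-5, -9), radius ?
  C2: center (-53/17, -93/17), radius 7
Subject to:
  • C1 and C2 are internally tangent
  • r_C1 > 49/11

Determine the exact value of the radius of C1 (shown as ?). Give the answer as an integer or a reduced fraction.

1. [int C1,C2]  r_C1² − 14r_C1 + 33 = 0  ⇒  r_C1 = 3 or 11
2. given r_C1 > 49/11: keep 11

11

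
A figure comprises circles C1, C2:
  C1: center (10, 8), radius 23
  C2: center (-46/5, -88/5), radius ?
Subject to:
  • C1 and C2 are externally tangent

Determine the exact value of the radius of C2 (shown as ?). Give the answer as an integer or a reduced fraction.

9

1. [ext C1·C2]  r_C2² + 46r_C2 − 495 = 0  ⇒  r_C2 = 9 (r>0 drops 1)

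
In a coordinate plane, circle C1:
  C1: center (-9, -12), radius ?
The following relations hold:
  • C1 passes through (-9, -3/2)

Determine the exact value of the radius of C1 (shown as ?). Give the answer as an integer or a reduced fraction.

1. [C1∋P]  r_C1² − 441/4 = 0  ⇒  r_C1 = 21/2 (r>0 drops 1)

21/2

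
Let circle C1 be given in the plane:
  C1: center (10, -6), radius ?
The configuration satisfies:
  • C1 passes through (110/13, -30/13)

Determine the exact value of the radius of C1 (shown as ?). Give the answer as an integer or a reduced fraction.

1. [C1∋P]  r_C1² − 16 = 0  ⇒  r_C1 = 4 (r>0 drops 1)

4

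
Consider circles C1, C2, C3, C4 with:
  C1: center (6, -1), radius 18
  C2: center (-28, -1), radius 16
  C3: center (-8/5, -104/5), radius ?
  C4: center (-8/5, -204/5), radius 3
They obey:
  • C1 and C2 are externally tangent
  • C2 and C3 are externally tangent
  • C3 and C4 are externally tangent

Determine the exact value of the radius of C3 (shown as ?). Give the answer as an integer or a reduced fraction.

17

1. [ext C2·C3]  r_C3² + 32r_C3 − 833 = 0  ⇒  r_C3 = 17 (r>0 drops 1)
2. [ext C3·C4]  r_C3² + 6r_C3 − 391 = 0  ⇒  r_C3 = 17 (r>0 drops 1)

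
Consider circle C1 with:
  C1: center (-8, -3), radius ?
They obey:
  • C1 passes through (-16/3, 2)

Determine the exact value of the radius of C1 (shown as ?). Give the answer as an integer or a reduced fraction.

1. [C1∋P]  r_C1² − 289/9 = 0  ⇒  r_C1 = 17/3 (r>0 drops 1)

17/3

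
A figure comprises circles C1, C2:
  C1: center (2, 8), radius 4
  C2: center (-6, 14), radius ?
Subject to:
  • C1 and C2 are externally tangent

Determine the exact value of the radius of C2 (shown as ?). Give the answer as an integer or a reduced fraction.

6

1. [ext C1·C2]  r_C2² + 8r_C2 − 84 = 0  ⇒  r_C2 = 6 (r>0 drops 1)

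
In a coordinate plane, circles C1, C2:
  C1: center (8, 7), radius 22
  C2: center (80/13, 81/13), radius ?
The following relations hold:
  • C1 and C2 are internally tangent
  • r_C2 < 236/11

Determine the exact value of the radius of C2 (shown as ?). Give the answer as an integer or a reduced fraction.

20

1. [int C1,C2]  r_C2² − 44r_C2 + 480 = 0  ⇒  r_C2 = 20 or 24
2. given r_C2 < 236/11: keep 20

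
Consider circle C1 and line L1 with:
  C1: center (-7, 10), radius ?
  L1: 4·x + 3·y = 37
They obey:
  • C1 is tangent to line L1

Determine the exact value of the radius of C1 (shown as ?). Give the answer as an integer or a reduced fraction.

7

1. [C1‖L1]  r_C1² − 49 = 0  ⇒  r_C1 = 7 (r>0 drops 1)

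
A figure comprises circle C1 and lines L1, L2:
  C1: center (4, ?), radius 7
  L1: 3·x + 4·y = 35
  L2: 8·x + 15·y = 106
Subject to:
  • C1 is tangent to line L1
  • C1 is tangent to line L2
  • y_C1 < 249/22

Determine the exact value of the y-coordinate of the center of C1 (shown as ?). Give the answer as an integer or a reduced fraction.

1. [C1‖L1]  y_C1² − (23/2)y_C1 − 87/2 = 0  ⇒  y_C1 = -3 or 29/2
2. [C1‖L2]  y_C1² − (148/15)y_C1 − 193/5 = 0  ⇒  y_C1 = -3 or 193/15

-3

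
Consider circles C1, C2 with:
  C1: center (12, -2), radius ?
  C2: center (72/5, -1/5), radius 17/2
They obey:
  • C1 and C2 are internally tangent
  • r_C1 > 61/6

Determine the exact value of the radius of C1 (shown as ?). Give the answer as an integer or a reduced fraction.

1. [int C1,C2]  r_C1² − 17r_C1 + 253/4 = 0  ⇒  r_C1 = 11/2 or 23/2
2. given r_C1 > 61/6: keep 23/2

23/2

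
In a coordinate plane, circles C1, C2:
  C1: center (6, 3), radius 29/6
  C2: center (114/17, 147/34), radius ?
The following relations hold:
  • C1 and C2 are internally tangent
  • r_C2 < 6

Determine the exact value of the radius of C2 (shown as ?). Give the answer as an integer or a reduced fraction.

1. [int C1,C2]  r_C2² − (29/3)r_C2 + 190/9 = 0  ⇒  r_C2 = 10/3 or 19/3
2. given r_C2 < 6: keep 10/3

10/3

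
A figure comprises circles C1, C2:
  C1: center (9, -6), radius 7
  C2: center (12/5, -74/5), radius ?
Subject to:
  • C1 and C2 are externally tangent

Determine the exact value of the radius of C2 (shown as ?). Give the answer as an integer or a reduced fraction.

1. [ext C1·C2]  r_C2² + 14r_C2 − 72 = 0  ⇒  r_C2 = 4 (r>0 drops 1)

4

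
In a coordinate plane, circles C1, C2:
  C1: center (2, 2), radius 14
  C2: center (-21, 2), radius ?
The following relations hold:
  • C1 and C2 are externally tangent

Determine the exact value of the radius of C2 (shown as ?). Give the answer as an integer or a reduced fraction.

1. [ext C1·C2]  r_C2² + 28r_C2 − 333 = 0  ⇒  r_C2 = 9 (r>0 drops 1)

9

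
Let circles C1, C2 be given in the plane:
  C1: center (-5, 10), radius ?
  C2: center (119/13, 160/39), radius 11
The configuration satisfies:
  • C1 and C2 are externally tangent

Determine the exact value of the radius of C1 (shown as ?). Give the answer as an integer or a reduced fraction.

13/3

1. [ext C1·C2]  r_C1² + 22r_C1 − 1027/9 = 0  ⇒  r_C1 = 13/3 (r>0 drops 1)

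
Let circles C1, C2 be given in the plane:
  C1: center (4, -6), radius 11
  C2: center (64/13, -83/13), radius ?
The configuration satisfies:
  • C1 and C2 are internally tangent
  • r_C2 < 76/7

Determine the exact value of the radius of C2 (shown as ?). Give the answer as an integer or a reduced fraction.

1. [int C1,C2]  r_C2² − 22r_C2 + 120 = 0  ⇒  r_C2 = 10 or 12
2. given r_C2 < 76/7: keep 10

10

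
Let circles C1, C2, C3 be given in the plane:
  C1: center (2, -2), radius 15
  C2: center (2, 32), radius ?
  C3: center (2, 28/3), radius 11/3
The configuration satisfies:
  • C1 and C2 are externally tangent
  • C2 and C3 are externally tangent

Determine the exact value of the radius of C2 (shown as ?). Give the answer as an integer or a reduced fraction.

1. [ext C1·C2]  r_C2² + 30r_C2 − 931 = 0  ⇒  r_C2 = 19 (r>0 drops 1)
2. [ext C2·C3]  r_C2² + (22/3)r_C2 − 1501/3 = 0  ⇒  r_C2 = 19 (r>0 drops 1)

19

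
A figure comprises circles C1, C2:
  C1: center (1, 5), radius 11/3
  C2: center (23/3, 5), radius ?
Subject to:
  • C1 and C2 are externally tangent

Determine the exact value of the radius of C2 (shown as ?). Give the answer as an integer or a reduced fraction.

3

1. [ext C1·C2]  r_C2² + (22/3)r_C2 − 31 = 0  ⇒  r_C2 = 3 (r>0 drops 1)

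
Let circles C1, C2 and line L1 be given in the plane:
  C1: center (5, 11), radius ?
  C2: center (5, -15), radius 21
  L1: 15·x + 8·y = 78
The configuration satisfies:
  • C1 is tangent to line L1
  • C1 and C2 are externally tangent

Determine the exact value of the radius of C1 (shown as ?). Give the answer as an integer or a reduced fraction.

5

1. [C1‖L1]  r_C1² − 25 = 0  ⇒  r_C1 = 5 (r>0 drops 1)
2. [ext C1·C2]  r_C1² + 42r_C1 − 235 = 0  ⇒  r_C1 = 5 (r>0 drops 1)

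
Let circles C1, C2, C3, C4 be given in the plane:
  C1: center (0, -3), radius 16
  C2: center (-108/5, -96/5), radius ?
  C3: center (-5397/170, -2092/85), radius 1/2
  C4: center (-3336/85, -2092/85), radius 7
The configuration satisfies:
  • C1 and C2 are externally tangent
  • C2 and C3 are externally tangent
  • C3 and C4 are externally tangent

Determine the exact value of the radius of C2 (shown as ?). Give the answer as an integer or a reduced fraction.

11

1. [ext C1·C2]  r_C2² + 32r_C2 − 473 = 0  ⇒  r_C2 = 11 (r>0 drops 1)
2. [ext C2·C3]  r_C2² + 1r_C2 − 132 = 0  ⇒  r_C2 = 11 (r>0 drops 1)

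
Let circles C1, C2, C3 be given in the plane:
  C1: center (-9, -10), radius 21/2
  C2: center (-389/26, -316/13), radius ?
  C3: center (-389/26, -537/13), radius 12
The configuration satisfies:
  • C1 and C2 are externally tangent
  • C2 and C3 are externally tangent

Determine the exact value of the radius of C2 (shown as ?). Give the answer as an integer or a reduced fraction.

5

1. [ext C1·C2]  r_C2² + 21r_C2 − 130 = 0  ⇒  r_C2 = 5 (r>0 drops 1)
2. [ext C2·C3]  r_C2² + 24r_C2 − 145 = 0  ⇒  r_C2 = 5 (r>0 drops 1)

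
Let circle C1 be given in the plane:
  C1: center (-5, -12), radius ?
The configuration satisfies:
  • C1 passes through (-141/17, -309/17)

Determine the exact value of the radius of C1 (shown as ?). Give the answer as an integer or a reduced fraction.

7

1. [C1∋P]  r_C1² − 49 = 0  ⇒  r_C1 = 7 (r>0 drops 1)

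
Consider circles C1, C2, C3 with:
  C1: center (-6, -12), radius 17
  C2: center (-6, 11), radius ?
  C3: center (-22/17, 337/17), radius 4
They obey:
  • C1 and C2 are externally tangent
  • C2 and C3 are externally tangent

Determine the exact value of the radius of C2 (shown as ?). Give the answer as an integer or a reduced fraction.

6

1. [ext C1·C2]  r_C2² + 34r_C2 − 240 = 0  ⇒  r_C2 = 6 (r>0 drops 1)
2. [ext C2·C3]  r_C2² + 8r_C2 − 84 = 0  ⇒  r_C2 = 6 (r>0 drops 1)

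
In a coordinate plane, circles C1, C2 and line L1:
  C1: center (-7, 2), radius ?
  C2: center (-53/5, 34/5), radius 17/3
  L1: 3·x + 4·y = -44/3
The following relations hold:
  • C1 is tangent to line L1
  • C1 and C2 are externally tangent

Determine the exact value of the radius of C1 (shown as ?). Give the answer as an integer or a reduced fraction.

1/3

1. [C1‖L1]  r_C1² − 1/9 = 0  ⇒  r_C1 = 1/3 (r>0 drops 1)
2. [ext C1·C2]  r_C1² + (34/3)r_C1 − 35/9 = 0  ⇒  r_C1 = 1/3 (r>0 drops 1)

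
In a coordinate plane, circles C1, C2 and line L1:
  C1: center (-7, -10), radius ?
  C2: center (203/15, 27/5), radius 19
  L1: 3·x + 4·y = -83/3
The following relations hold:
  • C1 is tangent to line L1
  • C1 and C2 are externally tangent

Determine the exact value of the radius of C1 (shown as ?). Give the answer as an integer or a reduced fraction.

1. [C1‖L1]  r_C1² − 400/9 = 0  ⇒  r_C1 = 20/3 (r>0 drops 1)
2. [ext C1·C2]  r_C1² + 38r_C1 − 2680/9 = 0  ⇒  r_C1 = 20/3 (r>0 drops 1)

20/3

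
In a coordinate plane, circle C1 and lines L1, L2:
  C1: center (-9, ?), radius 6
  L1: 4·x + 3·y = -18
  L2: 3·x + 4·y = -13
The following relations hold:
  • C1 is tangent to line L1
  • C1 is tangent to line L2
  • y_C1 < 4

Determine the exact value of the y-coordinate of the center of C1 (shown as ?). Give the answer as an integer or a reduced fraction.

1. [C1‖L1]  y_C1² − 12y_C1 − 64 = 0  ⇒  y_C1 = -4 or 16
2. [C1‖L2]  y_C1² − 7y_C1 − 44 = 0  ⇒  y_C1 = -4 or 11

-4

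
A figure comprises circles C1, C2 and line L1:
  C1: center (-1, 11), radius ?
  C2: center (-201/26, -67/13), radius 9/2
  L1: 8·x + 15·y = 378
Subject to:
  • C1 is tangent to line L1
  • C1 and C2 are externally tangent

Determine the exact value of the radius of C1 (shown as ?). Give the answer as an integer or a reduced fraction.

13

1. [C1‖L1]  r_C1² − 169 = 0  ⇒  r_C1 = 13 (r>0 drops 1)
2. [ext C1·C2]  r_C1² + 9r_C1 − 286 = 0  ⇒  r_C1 = 13 (r>0 drops 1)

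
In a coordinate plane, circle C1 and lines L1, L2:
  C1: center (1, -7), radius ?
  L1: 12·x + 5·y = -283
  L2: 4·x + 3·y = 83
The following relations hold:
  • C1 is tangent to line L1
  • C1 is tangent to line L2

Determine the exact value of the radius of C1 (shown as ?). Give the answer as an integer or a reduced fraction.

1. [C1‖L1]  r_C1² − 400 = 0  ⇒  r_C1 = 20 (r>0 drops 1)
2. [C1‖L2]  r_C1² − 400 = 0  ⇒  r_C1 = 20 (r>0 drops 1)

20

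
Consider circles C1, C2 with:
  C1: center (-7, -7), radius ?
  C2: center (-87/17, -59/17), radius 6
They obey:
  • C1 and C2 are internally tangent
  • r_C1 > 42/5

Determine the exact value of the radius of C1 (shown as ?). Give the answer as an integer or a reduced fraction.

10

1. [int C1,C2]  r_C1² − 12r_C1 + 20 = 0  ⇒  r_C1 = 2 or 10
2. given r_C1 > 42/5: keep 10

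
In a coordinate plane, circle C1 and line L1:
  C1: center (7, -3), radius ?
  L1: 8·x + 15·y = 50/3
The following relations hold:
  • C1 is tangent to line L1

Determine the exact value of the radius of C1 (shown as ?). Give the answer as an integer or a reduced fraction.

1/3

1. [C1‖L1]  r_C1² − 1/9 = 0  ⇒  r_C1 = 1/3 (r>0 drops 1)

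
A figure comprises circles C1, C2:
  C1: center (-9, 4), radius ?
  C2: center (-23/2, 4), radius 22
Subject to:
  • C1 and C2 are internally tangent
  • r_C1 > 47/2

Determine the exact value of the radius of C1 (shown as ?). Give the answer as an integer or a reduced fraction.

1. [int C1,C2]  r_C1² − 44r_C1 + 1911/4 = 0  ⇒  r_C1 = 39/2 or 49/2
2. given r_C1 > 47/2: keep 49/2

49/2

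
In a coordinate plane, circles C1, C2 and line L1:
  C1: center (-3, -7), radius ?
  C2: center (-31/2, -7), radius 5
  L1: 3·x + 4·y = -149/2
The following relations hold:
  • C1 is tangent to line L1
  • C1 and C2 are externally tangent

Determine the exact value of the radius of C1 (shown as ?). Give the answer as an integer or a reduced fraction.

15/2

1. [C1‖L1]  r_C1² − 225/4 = 0  ⇒  r_C1 = 15/2 (r>0 drops 1)
2. [ext C1·C2]  r_C1² + 10r_C1 − 525/4 = 0  ⇒  r_C1 = 15/2 (r>0 drops 1)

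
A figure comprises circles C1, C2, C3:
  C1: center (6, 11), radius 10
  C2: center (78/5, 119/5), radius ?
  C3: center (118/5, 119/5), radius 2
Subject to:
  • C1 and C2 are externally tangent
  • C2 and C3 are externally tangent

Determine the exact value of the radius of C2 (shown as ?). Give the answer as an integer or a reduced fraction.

1. [ext C1·C2]  r_C2² + 20r_C2 − 156 = 0  ⇒  r_C2 = 6 (r>0 drops 1)
2. [ext C2·C3]  r_C2² + 4r_C2 − 60 = 0  ⇒  r_C2 = 6 (r>0 drops 1)

6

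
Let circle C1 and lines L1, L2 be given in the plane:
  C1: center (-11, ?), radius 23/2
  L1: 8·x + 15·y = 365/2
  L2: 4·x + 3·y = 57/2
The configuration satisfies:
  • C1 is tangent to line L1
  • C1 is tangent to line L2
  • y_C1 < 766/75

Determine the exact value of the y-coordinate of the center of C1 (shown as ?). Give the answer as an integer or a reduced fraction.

1. [C1‖L1]  y_C1² − (541/15)y_C1 + 466/3 = 0  ⇒  y_C1 = 5 or 466/15
2. [C1‖L2]  y_C1² − (145/3)y_C1 + 650/3 = 0  ⇒  y_C1 = 5 or 130/3

5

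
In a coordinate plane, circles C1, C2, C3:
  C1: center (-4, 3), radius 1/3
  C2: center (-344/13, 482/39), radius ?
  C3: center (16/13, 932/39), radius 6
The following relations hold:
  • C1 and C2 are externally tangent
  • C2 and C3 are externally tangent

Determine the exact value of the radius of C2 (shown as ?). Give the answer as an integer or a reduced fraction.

24

1. [ext C1·C2]  r_C2² + (2/3)r_C2 − 592 = 0  ⇒  r_C2 = 24 (r>0 drops 1)
2. [ext C2·C3]  r_C2² + 12r_C2 − 864 = 0  ⇒  r_C2 = 24 (r>0 drops 1)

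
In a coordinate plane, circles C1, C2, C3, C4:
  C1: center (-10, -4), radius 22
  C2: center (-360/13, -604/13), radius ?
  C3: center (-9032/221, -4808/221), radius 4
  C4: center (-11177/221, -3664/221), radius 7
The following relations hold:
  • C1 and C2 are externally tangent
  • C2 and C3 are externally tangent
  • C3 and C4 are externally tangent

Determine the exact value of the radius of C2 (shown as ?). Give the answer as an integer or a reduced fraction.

24

1. [ext C1·C2]  r_C2² + 44r_C2 − 1632 = 0  ⇒  r_C2 = 24 (r>0 drops 1)
2. [ext C2·C3]  r_C2² + 8r_C2 − 768 = 0  ⇒  r_C2 = 24 (r>0 drops 1)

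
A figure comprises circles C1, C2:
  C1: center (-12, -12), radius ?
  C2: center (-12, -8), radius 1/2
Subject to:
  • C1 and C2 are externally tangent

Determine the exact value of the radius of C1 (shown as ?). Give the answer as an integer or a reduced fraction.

7/2

1. [ext C1·C2]  r_C1² + 1r_C1 − 63/4 = 0  ⇒  r_C1 = 7/2 (r>0 drops 1)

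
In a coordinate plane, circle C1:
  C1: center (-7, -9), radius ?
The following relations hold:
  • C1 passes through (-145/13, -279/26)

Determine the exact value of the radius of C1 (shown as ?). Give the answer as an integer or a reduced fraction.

9/2

1. [C1∋P]  r_C1² − 81/4 = 0  ⇒  r_C1 = 9/2 (r>0 drops 1)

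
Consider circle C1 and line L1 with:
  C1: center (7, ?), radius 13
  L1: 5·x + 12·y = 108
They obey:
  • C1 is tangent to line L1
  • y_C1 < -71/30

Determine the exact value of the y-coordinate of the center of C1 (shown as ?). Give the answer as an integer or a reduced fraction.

-8

1. [C1‖L1]  y_C1² − (73/6)y_C1 − 484/3 = 0  ⇒  y_C1 = -8 or 121/6
2. given y_C1 < -71/30: keep -8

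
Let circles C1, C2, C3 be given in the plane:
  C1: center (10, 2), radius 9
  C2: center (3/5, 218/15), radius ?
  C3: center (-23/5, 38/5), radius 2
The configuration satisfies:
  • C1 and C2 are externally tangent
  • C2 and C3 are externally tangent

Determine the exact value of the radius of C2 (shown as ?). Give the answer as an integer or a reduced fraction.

1. [ext C1·C2]  r_C2² + 18r_C2 − 1480/9 = 0  ⇒  r_C2 = 20/3 (r>0 drops 1)
2. [ext C2·C3]  r_C2² + 4r_C2 − 640/9 = 0  ⇒  r_C2 = 20/3 (r>0 drops 1)

20/3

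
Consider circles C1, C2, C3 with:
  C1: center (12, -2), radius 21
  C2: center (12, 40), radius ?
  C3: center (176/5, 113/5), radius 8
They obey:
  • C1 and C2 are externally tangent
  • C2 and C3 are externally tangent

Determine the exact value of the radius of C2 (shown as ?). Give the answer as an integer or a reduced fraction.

21

1. [ext C1·C2]  r_C2² + 42r_C2 − 1323 = 0  ⇒  r_C2 = 21 (r>0 drops 1)
2. [ext C2·C3]  r_C2² + 16r_C2 − 777 = 0  ⇒  r_C2 = 21 (r>0 drops 1)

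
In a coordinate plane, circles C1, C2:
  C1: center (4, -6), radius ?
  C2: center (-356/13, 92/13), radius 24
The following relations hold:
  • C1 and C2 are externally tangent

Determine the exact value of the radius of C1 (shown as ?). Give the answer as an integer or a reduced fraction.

10

1. [ext C1·C2]  r_C1² + 48r_C1 − 580 = 0  ⇒  r_C1 = 10 (r>0 drops 1)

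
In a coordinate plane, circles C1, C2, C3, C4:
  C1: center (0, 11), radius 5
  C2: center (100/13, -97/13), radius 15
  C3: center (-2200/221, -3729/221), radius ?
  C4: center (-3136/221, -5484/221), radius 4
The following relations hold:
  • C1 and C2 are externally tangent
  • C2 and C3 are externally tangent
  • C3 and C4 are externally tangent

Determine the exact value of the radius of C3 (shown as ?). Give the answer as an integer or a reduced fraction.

1. [ext C2·C3]  r_C3² + 30r_C3 − 175 = 0  ⇒  r_C3 = 5 (r>0 drops 1)
2. [ext C3·C4]  r_C3² + 8r_C3 − 65 = 0  ⇒  r_C3 = 5 (r>0 drops 1)

5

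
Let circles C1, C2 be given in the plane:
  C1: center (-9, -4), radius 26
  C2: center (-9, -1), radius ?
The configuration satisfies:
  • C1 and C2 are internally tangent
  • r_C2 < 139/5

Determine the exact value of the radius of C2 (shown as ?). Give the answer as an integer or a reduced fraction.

23

1. [int C1,C2]  r_C2² − 52r_C2 + 667 = 0  ⇒  r_C2 = 23 or 29
2. given r_C2 < 139/5: keep 23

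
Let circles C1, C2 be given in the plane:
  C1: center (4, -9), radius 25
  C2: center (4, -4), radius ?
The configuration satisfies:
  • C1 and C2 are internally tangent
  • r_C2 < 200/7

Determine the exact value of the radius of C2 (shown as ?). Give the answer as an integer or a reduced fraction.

20

1. [int C1,C2]  r_C2² − 50r_C2 + 600 = 0  ⇒  r_C2 = 20 or 30
2. given r_C2 < 200/7: keep 20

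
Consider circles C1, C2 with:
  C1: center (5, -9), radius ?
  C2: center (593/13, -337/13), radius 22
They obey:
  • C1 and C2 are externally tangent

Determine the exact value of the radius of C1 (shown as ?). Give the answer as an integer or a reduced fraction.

1. [ext C1·C2]  r_C1² + 44r_C1 − 1452 = 0  ⇒  r_C1 = 22 (r>0 drops 1)

22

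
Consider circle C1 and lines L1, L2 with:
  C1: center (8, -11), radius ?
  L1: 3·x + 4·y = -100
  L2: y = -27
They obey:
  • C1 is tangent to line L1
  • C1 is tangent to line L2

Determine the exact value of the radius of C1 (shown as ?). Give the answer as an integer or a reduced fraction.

16

1. [C1‖L1]  r_C1² − 256 = 0  ⇒  r_C1 = 16 (r>0 drops 1)
2. [C1‖L2]  r_C1² − 256 = 0  ⇒  r_C1 = 16 (r>0 drops 1)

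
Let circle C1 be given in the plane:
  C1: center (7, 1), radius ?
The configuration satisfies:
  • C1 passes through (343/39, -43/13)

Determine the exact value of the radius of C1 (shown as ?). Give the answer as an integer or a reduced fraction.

1. [C1∋P]  r_C1² − 196/9 = 0  ⇒  r_C1 = 14/3 (r>0 drops 1)

14/3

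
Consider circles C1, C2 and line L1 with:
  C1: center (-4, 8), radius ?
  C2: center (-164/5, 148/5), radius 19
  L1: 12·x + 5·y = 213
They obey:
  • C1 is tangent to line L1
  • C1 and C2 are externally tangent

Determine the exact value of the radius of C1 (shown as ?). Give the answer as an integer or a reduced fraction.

1. [C1‖L1]  r_C1² − 289 = 0  ⇒  r_C1 = 17 (r>0 drops 1)
2. [ext C1·C2]  r_C1² + 38r_C1 − 935 = 0  ⇒  r_C1 = 17 (r>0 drops 1)

17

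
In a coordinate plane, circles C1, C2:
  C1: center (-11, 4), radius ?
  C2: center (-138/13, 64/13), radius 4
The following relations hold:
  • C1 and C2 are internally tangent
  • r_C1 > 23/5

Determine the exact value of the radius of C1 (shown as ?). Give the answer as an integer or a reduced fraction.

1. [int C1,C2]  r_C1² − 8r_C1 + 15 = 0  ⇒  r_C1 = 3 or 5
2. given r_C1 > 23/5: keep 5

5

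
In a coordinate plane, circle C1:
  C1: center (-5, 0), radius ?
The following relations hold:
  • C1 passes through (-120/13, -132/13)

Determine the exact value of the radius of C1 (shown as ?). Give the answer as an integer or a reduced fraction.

11

1. [C1∋P]  r_C1² − 121 = 0  ⇒  r_C1 = 11 (r>0 drops 1)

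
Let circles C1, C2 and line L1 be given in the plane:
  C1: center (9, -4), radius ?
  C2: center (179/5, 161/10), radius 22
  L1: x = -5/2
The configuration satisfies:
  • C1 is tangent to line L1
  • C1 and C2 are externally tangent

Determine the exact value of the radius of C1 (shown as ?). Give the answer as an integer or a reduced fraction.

23/2

1. [C1‖L1]  r_C1² − 529/4 = 0  ⇒  r_C1 = 23/2 (r>0 drops 1)
2. [ext C1·C2]  r_C1² + 44r_C1 − 2553/4 = 0  ⇒  r_C1 = 23/2 (r>0 drops 1)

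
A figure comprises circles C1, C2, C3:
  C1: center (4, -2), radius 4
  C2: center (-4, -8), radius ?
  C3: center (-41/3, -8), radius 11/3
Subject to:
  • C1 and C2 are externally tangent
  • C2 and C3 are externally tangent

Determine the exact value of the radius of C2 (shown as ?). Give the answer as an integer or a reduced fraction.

6

1. [ext C1·C2]  r_C2² + 8r_C2 − 84 = 0  ⇒  r_C2 = 6 (r>0 drops 1)
2. [ext C2·C3]  r_C2² + (22/3)r_C2 − 80 = 0  ⇒  r_C2 = 6 (r>0 drops 1)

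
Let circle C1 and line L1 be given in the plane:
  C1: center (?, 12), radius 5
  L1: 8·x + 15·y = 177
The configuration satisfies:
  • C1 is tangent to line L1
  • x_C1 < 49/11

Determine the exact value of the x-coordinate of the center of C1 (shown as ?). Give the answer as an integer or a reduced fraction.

1. [C1‖L1]  x_C1² + (3/4)x_C1 − 451/4 = 0  ⇒  x_C1 = -11 or 41/4
2. given x_C1 < 49/11: keep -11

-11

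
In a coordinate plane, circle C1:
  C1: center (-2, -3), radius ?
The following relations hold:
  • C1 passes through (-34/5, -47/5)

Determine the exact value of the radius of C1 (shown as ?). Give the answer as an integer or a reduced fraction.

1. [C1∋P]  r_C1² − 64 = 0  ⇒  r_C1 = 8 (r>0 drops 1)

8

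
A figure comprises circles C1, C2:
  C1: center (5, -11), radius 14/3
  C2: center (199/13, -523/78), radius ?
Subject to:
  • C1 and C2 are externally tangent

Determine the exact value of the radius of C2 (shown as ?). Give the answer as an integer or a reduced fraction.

13/2

1. [ext C1·C2]  r_C2² + (28/3)r_C2 − 1235/12 = 0  ⇒  r_C2 = 13/2 (r>0 drops 1)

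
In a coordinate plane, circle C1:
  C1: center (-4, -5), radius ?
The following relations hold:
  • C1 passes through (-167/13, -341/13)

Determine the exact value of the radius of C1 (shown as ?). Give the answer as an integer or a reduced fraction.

23

1. [C1∋P]  r_C1² − 529 = 0  ⇒  r_C1 = 23 (r>0 drops 1)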